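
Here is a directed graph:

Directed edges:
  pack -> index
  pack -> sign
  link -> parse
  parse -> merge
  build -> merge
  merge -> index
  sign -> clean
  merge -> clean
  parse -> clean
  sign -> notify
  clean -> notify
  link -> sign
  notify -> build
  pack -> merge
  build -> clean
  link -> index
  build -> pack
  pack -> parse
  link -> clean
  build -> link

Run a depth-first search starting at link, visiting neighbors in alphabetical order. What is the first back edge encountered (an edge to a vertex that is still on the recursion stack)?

build→clean

DFS from link (visiting neighbors in alphabetical order); mark gray on enter, black on exit:
link gray
  clean gray
    notify gray
      build gray
        build→clean: clean is gray → back edge
First back edge: build → clean.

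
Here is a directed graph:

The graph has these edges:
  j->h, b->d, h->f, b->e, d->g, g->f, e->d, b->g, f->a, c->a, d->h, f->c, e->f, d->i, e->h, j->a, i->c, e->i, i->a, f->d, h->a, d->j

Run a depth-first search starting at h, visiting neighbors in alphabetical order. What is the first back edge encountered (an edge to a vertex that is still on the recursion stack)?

g→f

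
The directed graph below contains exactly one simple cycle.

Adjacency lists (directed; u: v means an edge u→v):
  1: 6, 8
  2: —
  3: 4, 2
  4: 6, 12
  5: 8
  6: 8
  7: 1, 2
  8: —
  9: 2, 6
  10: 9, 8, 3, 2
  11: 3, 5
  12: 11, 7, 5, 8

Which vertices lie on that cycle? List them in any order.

3, 4, 11, 12

DFS with gray/black marking from 3:
3 gray
  4 gray
    6 gray
      8 gray
      8 black
    6 black
    12 gray
      11 gray
        11→3: 3 is gray → back edge
Back edge closes the cycle 3 → 4 → 12 → 11 → 3; its vertices are {3, 4, 11, 12}.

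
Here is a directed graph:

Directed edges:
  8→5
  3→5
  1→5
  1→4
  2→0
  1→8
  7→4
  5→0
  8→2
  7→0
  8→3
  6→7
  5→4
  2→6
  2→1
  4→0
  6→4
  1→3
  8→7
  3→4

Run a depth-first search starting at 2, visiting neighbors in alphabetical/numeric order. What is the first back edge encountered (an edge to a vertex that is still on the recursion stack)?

8->2

DFS from 2 (visiting neighbors in alphabetical/numeric order); mark gray on enter, black on exit:
2 gray
  0 gray
  0 black
  1 gray
    3 gray
      4 gray
        4→0: 0 black — skip
      4 black
      5 gray
        5→0: 0 black — skip
        5→4: 4 black — skip
      5 black
    3 black
    1→4: 4 black — skip
    1→5: 5 black — skip
    8 gray
      8→2: 2 is gray → back edge
First back edge: 8 → 2.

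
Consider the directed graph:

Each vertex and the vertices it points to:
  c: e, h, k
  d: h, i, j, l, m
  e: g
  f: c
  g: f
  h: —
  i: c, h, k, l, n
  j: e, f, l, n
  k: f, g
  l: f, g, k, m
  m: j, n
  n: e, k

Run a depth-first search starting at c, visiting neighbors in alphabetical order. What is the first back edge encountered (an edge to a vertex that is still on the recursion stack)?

f->c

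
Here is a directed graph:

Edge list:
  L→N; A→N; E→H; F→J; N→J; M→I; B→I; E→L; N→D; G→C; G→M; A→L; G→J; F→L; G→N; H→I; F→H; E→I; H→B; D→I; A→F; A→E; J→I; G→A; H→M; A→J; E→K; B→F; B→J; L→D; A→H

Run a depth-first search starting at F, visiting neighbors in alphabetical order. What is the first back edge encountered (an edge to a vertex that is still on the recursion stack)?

B→F

DFS from F (visiting neighbors in alphabetical order); mark gray on enter, black on exit:
F gray
  H gray
    B gray
      B→F: F is gray → back edge
First back edge: B → F.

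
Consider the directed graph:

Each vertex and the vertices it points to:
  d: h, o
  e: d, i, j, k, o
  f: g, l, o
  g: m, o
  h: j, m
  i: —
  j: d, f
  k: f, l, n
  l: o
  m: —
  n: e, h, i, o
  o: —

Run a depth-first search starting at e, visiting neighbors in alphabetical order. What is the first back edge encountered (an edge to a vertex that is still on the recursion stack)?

j→d

DFS from e (visiting neighbors in alphabetical order); mark gray on enter, black on exit:
e gray
  d gray
    h gray
      j gray
        j→d: d is gray → back edge
First back edge: j → d.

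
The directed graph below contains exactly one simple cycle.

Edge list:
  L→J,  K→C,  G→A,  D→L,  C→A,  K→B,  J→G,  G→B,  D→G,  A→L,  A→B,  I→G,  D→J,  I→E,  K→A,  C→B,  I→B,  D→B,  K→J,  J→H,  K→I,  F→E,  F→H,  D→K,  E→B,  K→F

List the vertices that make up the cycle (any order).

A, G, J, L

DFS with gray/black marking from L:
L gray
  J gray
    H gray
    H black
    G gray
      A gray
        A→L: L is gray → back edge
Back edge closes the cycle L → J → G → A → L; its vertices are {A, G, J, L}.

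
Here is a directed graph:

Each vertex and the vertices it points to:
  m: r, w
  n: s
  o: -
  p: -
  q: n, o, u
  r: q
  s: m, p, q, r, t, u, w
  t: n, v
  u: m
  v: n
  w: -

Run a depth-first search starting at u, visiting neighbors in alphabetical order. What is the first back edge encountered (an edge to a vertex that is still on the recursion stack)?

s->m

DFS from u (visiting neighbors in alphabetical order); mark gray on enter, black on exit:
u gray
  m gray
    r gray
      q gray
        n gray
          s gray
            s→m: m is gray → back edge
First back edge: s → m.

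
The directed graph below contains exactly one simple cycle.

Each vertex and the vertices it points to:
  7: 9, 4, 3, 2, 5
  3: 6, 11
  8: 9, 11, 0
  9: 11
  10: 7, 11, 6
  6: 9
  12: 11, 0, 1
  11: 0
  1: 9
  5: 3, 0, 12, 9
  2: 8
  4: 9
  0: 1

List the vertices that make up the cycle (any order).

0, 1, 9, 11

DFS with gray/black marking from 1:
1 gray
  9 gray
    11 gray
      0 gray
        0→1: 1 is gray → back edge
Back edge closes the cycle 1 → 9 → 11 → 0 → 1; its vertices are {0, 1, 9, 11}.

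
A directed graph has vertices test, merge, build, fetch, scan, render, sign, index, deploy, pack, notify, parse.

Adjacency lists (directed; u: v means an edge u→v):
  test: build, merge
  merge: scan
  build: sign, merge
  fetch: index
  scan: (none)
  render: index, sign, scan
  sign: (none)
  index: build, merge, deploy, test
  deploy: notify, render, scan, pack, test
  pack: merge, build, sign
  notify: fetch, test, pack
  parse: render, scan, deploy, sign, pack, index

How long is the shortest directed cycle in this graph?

3

For each vertex v, BFS finds the shortest path from v back to v.
The shortest such closed walk is render → index → deploy → render, length 3.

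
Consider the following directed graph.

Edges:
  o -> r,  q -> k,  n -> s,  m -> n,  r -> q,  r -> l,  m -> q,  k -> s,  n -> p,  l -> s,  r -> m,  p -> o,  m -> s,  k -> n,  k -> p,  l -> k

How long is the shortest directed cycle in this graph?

For each vertex v, BFS finds the shortest path from v back to v.
The shortest such closed walk is o → r → l → k → p → o, length 5.

5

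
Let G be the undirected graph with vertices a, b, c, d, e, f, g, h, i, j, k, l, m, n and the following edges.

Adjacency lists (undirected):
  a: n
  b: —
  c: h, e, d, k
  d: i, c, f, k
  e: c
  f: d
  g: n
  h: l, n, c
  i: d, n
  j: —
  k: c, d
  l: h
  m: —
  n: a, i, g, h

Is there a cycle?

Yes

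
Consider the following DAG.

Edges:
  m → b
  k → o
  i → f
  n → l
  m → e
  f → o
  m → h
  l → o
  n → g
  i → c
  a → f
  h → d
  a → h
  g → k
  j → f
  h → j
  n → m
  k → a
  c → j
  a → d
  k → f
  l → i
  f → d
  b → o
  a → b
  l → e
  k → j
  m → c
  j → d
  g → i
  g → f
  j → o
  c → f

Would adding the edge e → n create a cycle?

Yes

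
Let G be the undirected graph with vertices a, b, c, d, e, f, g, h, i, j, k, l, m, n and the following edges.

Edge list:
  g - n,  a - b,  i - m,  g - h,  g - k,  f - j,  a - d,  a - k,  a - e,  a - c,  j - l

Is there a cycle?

DFS, tracking each vertex's parent; an edge to a visited non-parent vertex closes a cycle.
Start from j:
visit j (parent –)
  visit l (parent j)
    l–j: parent, skip
  visit f (parent j)
    f–j: parent, skip
visit a (parent –)
  visit b (parent a)
    b–a: parent, skip
  visit k (parent a)
    k–a: parent, skip
    visit g (parent k)
      g–k: parent, skip
      visit n (parent g)
        n–g: parent, skip
      visit h (parent g)
        h–g: parent, skip
  visit d (parent a)
    d–a: parent, skip
  visit c (parent a)
    c–a: parent, skip
  visit e (parent a)
    e–a: parent, skip
visit i (parent –)
  visit m (parent i)
    m–i: parent, skip
No non-parent visited neighbor found — the graph is a forest.

No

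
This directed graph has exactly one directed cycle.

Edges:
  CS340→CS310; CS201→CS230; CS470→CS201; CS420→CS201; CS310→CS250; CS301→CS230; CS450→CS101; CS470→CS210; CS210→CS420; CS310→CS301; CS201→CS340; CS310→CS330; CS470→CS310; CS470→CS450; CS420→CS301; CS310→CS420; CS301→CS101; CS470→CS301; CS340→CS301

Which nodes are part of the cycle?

DFS with gray/black marking from CS310:
CS310 gray
  CS420 gray
    CS201 gray
      CS230 gray
      CS230 black
      CS340 gray
        CS340→CS310: CS310 is gray → back edge
Back edge closes the cycle CS310 → CS420 → CS201 → CS340 → CS310; its vertices are {CS201, CS310, CS340, CS420}.

CS201, CS310, CS340, CS420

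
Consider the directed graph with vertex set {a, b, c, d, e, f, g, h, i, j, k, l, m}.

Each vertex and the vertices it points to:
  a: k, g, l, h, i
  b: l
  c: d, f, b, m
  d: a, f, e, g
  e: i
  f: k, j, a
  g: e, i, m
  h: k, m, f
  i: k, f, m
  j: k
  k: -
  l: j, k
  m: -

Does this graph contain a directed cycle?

Yes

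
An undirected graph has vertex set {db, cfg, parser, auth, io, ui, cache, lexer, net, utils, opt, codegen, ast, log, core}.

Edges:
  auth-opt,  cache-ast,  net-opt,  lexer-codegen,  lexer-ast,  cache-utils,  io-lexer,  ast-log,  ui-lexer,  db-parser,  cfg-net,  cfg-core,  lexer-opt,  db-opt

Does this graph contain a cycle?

No

DFS, tracking each vertex's parent; an edge to a visited non-parent vertex closes a cycle.
Start from cache:
visit cache (parent –)
  visit ast (parent cache)
    visit lexer (parent ast)
      visit opt (parent lexer)
        visit auth (parent opt)
          auth–opt: parent, skip
        opt–lexer: parent, skip
        visit net (parent opt)
          visit cfg (parent net)
            visit core (parent cfg)
              core–cfg: parent, skip
            cfg–net: parent, skip
          net–opt: parent, skip
        visit db (parent opt)
          visit parser (parent db)
            parser–db: parent, skip
          db–opt: parent, skip
      lexer–ast: parent, skip
      visit io (parent lexer)
        io–lexer: parent, skip
      visit codegen (parent lexer)
        codegen–lexer: parent, skip
      visit ui (parent lexer)
        ui–lexer: parent, skip
    ast–cache: parent, skip
    visit log (parent ast)
      log–ast: parent, skip
  visit utils (parent cache)
    utils–cache: parent, skip
No non-parent visited neighbor found — the graph is a forest.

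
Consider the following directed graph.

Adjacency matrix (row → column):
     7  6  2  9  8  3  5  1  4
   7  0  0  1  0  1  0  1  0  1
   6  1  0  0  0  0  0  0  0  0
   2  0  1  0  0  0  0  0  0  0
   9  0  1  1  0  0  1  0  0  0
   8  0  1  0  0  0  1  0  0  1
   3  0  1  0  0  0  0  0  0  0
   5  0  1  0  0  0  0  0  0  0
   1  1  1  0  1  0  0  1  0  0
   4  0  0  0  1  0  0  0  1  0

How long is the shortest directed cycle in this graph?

3

For each vertex v, BFS finds the shortest path from v back to v.
The shortest such closed walk is 4 → 1 → 7 → 4, length 3.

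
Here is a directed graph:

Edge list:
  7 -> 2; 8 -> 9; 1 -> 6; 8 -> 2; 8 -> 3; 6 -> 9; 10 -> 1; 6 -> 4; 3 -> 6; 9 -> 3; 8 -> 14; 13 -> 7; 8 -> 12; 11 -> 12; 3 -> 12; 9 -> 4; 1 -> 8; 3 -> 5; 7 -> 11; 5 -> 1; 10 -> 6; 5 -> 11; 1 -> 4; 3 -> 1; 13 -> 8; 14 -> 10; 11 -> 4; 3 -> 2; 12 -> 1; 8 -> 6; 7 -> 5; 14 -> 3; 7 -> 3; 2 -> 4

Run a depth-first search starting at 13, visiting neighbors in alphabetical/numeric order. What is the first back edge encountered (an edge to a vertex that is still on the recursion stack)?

9→3

DFS from 13 (visiting neighbors in alphabetical/numeric order); mark gray on enter, black on exit:
13 gray
  7 gray
    2 gray
      4 gray
      4 black
    2 black
    3 gray
      1 gray
        1→4: 4 black — skip
        6 gray
          6→4: 4 black — skip
          9 gray
            9→3: 3 is gray → back edge
First back edge: 9 → 3.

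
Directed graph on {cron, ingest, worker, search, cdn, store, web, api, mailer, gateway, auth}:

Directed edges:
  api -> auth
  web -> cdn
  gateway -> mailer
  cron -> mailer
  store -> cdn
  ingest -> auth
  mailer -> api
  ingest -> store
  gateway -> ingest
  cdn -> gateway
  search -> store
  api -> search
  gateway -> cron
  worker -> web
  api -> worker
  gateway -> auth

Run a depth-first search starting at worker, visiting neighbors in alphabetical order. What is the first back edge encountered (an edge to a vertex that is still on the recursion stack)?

store->cdn

DFS from worker (visiting neighbors in alphabetical order); mark gray on enter, black on exit:
worker gray
  web gray
    cdn gray
      gateway gray
        auth gray
        auth black
        cron gray
          mailer gray
            api gray
              api→auth: auth black — skip
              search gray
                store gray
                  store→cdn: cdn is gray → back edge
First back edge: store → cdn.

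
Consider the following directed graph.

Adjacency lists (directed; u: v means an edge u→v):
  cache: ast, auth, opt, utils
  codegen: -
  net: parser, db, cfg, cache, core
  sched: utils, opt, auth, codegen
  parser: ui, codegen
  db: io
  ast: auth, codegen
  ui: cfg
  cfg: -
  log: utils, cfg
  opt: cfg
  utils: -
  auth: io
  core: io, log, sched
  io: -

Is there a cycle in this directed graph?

DFS with white/gray/black marking, starting from net:
net gray
  parser gray
    ui gray
      cfg gray
      cfg black
    ui black
    codegen gray
    codegen black
  parser black
  db gray
    io gray
    io black
  db black
  net→cfg: cfg black — skip
  cache gray
    ast gray
      auth gray
        auth→io: io black — skip
      auth black
      ast→codegen: codegen black — skip
    ast black
    cache→auth: auth black — skip
    opt gray
      opt→cfg: cfg black — skip
    opt black
    utils gray
    utils black
  cache black
  core gray
    core→io: io black — skip
    log gray
      log→utils: utils black — skip
      log→cfg: cfg black — skip
    log black
    sched gray
      sched→utils: utils black — skip
      sched→opt: opt black — skip
      sched→auth: auth black — skip
      sched→codegen: codegen black — skip
    sched black
  core black
net black
Every edge goes to a white or black vertex — no back edge, so the graph is acyclic.

No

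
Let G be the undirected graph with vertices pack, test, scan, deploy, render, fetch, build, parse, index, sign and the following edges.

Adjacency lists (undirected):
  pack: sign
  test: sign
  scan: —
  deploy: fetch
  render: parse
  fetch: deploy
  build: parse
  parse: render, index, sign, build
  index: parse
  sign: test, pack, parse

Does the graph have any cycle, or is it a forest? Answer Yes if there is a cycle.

DFS, tracking each vertex's parent; an edge to a visited non-parent vertex closes a cycle.
Start from render:
visit render (parent –)
  visit parse (parent render)
    parse–render: parent, skip
    visit index (parent parse)
      index–parse: parent, skip
    visit sign (parent parse)
      visit test (parent sign)
        test–sign: parent, skip
      visit pack (parent sign)
        pack–sign: parent, skip
      sign–parse: parent, skip
    visit build (parent parse)
      build–parse: parent, skip
visit scan (parent –)
visit deploy (parent –)
  visit fetch (parent deploy)
    fetch–deploy: parent, skip
No non-parent visited neighbor found — the graph is a forest.

No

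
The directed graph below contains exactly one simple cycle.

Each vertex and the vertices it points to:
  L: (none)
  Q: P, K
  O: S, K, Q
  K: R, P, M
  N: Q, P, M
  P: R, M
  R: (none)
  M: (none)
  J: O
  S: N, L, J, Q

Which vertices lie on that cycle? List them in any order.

J, O, S

DFS with gray/black marking from S:
S gray
  N gray
    Q gray
      P gray
        R gray
        R black
        M gray
        M black
      P black
      K gray
        K→R: R black — skip
        K→P: P black — skip
        K→M: M black — skip
      K black
    Q black
    N→P: P black — skip
    N→M: M black — skip
  N black
  L gray
  L black
  J gray
    O gray
      O→S: S is gray → back edge
Back edge closes the cycle S → J → O → S; its vertices are {J, O, S}.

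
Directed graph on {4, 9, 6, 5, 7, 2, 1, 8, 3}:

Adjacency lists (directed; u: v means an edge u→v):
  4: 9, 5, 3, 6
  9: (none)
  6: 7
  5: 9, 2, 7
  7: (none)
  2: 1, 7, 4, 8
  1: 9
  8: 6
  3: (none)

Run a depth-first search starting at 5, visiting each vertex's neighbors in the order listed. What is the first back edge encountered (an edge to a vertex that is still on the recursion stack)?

DFS from 5 (visiting each vertex's neighbors in the order listed); mark gray on enter, black on exit:
5 gray
  9 gray
  9 black
  2 gray
    1 gray
      1→9: 9 black — skip
    1 black
    7 gray
    7 black
    4 gray
      4→9: 9 black — skip
      4→5: 5 is gray → back edge
First back edge: 4 → 5.

4→5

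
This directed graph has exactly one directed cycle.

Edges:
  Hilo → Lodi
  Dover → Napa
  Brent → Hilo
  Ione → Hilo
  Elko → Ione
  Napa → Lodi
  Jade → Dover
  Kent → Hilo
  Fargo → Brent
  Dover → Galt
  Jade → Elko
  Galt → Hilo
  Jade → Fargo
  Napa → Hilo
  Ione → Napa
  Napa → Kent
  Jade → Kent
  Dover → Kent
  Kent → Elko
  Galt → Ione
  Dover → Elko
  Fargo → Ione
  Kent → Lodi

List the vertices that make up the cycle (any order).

DFS with gray/black marking from Kent:
Kent gray
  Lodi gray
  Lodi black
  Elko gray
    Ione gray
      Hilo gray
        Hilo→Lodi: Lodi black — skip
      Hilo black
      Napa gray
        Napa→Lodi: Lodi black — skip
        Napa→Kent: Kent is gray → back edge
Back edge closes the cycle Kent → Elko → Ione → Napa → Kent; its vertices are {Elko, Ione, Kent, Napa}.

Elko, Ione, Kent, Napa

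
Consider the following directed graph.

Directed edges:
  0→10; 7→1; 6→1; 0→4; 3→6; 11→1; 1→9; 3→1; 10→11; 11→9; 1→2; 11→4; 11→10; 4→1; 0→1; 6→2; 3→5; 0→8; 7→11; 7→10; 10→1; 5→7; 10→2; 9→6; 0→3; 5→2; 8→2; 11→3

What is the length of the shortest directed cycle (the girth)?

2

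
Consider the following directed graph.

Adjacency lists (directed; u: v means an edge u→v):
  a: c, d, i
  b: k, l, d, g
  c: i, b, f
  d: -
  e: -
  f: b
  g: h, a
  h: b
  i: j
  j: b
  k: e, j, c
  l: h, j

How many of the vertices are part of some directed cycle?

10

A vertex is on a directed cycle iff it belongs to a strongly connected component of size ≥ 2 (or has a self-loop).
The vertices on cycles are {a, b, c, f, g, h, i, j, k, l} — 10 in total.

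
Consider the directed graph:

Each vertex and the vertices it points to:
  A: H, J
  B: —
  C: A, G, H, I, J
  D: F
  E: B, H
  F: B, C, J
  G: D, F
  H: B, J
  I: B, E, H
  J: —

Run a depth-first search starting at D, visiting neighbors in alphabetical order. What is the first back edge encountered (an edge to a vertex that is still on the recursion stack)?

G→D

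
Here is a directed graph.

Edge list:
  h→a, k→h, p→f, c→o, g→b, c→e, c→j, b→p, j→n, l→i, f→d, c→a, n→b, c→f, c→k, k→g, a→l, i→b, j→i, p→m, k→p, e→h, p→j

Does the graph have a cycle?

Yes

DFS with white/gray/black marking, starting from g:
g gray
  b gray
    p gray
      f gray
        d gray
        d black
      f black
      m gray
      m black
      j gray
        n gray
          n→b: b is gray → back edge
Back edge found, so a cycle exists: b → p → j → n → b.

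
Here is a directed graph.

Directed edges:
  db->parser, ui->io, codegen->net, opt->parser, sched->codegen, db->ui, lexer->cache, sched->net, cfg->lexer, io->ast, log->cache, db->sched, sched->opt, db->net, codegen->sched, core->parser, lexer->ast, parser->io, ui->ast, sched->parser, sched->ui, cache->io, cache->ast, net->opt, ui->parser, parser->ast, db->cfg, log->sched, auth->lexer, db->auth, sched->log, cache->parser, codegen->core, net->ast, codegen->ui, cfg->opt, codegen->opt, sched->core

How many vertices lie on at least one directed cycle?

3

A vertex is on a directed cycle iff it belongs to a strongly connected component of size ≥ 2 (or has a self-loop).
The vertices on cycles are {log, sched, codegen} — 3 in total.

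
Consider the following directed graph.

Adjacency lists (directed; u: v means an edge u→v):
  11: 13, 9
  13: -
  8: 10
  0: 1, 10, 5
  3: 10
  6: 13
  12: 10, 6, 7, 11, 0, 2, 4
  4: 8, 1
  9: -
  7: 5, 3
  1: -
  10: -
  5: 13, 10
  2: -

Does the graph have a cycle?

DFS with white/gray/black marking, starting from 10:
10 gray
10 black
11 gray
  13 gray
  13 black
  9 gray
  9 black
11 black
8 gray
  8→10: 10 black — skip
8 black
0 gray
  1 gray
  1 black
  0→10: 10 black — skip
  5 gray
    5→13: 13 black — skip
    5→10: 10 black — skip
  5 black
0 black
3 gray
  3→10: 10 black — skip
3 black
6 gray
  6→13: 13 black — skip
6 black
12 gray
  12→10: 10 black — skip
  12→6: 6 black — skip
  7 gray
    7→5: 5 black — skip
    7→3: 3 black — skip
  7 black
  12→11: 11 black — skip
  12→0: 0 black — skip
  2 gray
  2 black
  4 gray
    4→8: 8 black — skip
    4→1: 1 black — skip
  4 black
12 black
Every edge goes to a white or black vertex — no back edge, so the graph is acyclic.

No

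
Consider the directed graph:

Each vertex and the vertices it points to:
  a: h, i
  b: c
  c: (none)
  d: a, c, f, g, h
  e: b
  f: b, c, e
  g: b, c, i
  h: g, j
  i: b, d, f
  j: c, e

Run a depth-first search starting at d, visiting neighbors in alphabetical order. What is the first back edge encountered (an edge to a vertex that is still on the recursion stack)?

i→d

DFS from d (visiting neighbors in alphabetical order); mark gray on enter, black on exit:
d gray
  a gray
    h gray
      g gray
        b gray
          c gray
          c black
        b black
        g→c: c black — skip
        i gray
          i→b: b black — skip
          i→d: d is gray → back edge
First back edge: i → d.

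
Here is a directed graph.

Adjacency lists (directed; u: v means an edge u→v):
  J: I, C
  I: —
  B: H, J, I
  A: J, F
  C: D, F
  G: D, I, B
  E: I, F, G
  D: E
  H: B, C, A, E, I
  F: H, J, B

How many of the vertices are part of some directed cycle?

9

A vertex is on a directed cycle iff it belongs to a strongly connected component of size ≥ 2 (or has a self-loop).
The vertices on cycles are {A, B, C, D, E, F, G, H, J} — 9 in total.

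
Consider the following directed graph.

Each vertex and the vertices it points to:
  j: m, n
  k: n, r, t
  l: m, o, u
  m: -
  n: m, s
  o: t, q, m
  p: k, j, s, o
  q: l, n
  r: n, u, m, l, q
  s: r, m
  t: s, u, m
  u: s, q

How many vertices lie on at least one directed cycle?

A vertex is on a directed cycle iff it belongs to a strongly connected component of size ≥ 2 (or has a self-loop).
The vertices on cycles are {l, n, o, q, r, s, t, u} — 8 in total.

8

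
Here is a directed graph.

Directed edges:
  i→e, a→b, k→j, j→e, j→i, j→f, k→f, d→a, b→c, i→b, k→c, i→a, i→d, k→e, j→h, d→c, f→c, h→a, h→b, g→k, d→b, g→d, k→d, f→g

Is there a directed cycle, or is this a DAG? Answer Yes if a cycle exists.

DFS with white/gray/black marking, starting from f:
f gray
  g gray
    d gray
      b gray
        c gray
        c black
      b black
      d→c: c black — skip
      a gray
        a→b: b black — skip
      a black
    d black
    k gray
      e gray
      e black
      k→f: f is gray → back edge
Back edge found, so a cycle exists: f → g → k → f.

Yes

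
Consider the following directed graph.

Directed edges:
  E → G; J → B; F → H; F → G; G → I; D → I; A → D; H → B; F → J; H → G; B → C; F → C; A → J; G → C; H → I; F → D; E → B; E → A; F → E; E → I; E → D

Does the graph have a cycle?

No

DFS with white/gray/black marking, starting from B:
B gray
  C gray
  C black
B black
A gray
  J gray
    J→B: B black — skip
  J black
  D gray
    I gray
    I black
  D black
A black
E gray
  E→B: B black — skip
  E→D: D black — skip
  E→I: I black — skip
  E→A: A black — skip
  G gray
    G→C: C black — skip
    G→I: I black — skip
  G black
E black
F gray
  F→D: D black — skip
  F→C: C black — skip
  F→E: E black — skip
  H gray
    H→G: G black — skip
    H→B: B black — skip
    H→I: I black — skip
  H black
  F→G: G black — skip
  F→J: J black — skip
F black
Every edge goes to a white or black vertex — no back edge, so the graph is acyclic.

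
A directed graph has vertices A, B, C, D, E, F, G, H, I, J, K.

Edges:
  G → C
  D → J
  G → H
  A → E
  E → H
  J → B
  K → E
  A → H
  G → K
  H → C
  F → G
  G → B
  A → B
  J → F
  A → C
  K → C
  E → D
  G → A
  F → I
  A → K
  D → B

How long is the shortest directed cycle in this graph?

6

For each vertex v, BFS finds the shortest path from v back to v.
The shortest such closed walk is J → F → G → A → E → D → J, length 6.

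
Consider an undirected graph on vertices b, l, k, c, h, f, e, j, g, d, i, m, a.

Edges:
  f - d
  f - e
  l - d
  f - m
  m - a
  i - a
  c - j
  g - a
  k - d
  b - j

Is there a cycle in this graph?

DFS, tracking each vertex's parent; an edge to a visited non-parent vertex closes a cycle.
Start from d:
visit d (parent –)
  visit l (parent d)
    l–d: parent, skip
  visit k (parent d)
    k–d: parent, skip
  visit f (parent d)
    visit e (parent f)
      e–f: parent, skip
    visit m (parent f)
      m–f: parent, skip
      visit a (parent m)
        visit i (parent a)
          i–a: parent, skip
        a–m: parent, skip
        visit g (parent a)
          g–a: parent, skip
    f–d: parent, skip
visit b (parent –)
  visit j (parent b)
    j–b: parent, skip
    visit c (parent j)
      c–j: parent, skip
visit h (parent –)
No non-parent visited neighbor found — the graph is a forest.

No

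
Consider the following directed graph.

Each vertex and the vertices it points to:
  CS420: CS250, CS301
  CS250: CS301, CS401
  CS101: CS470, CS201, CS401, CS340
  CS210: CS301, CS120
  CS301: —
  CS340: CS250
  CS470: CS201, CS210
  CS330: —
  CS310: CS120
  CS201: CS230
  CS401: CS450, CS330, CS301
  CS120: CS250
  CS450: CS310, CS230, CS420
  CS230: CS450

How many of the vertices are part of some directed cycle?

A vertex is on a directed cycle iff it belongs to a strongly connected component of size ≥ 2 (or has a self-loop).
The vertices on cycles are {CS120, CS230, CS250, CS310, CS401, CS420, CS450} — 7 in total.

7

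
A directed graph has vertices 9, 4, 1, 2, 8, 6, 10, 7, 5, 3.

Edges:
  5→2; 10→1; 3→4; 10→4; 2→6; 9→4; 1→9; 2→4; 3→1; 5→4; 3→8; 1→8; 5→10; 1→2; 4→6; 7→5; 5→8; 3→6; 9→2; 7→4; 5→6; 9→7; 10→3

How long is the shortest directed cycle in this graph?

5

For each vertex v, BFS finds the shortest path from v back to v.
The shortest such closed walk is 5 → 10 → 1 → 9 → 7 → 5, length 5.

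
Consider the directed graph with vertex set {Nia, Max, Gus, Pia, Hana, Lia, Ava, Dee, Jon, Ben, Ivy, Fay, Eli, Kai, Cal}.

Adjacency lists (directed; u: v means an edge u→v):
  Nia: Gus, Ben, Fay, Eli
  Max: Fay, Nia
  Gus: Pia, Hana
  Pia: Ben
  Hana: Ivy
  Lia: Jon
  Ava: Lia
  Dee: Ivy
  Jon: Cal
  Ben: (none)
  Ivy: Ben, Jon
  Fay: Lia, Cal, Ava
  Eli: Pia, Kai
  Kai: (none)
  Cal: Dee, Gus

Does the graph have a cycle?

DFS with white/gray/black marking, starting from Ava:
Ava gray
  Lia gray
    Jon gray
      Cal gray
        Dee gray
          Ivy gray
            Ben gray
            Ben black
            Ivy→Jon: Jon is gray → back edge
Back edge found, so a cycle exists: Jon → Cal → Dee → Ivy → Jon.

Yes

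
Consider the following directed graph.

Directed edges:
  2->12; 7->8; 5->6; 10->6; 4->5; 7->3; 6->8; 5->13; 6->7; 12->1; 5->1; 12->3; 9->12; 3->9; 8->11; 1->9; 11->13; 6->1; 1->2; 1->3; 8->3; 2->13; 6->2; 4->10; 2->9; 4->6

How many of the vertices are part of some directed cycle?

A vertex is on a directed cycle iff it belongs to a strongly connected component of size ≥ 2 (or has a self-loop).
The vertices on cycles are {1, 2, 3, 9, 12} — 5 in total.

5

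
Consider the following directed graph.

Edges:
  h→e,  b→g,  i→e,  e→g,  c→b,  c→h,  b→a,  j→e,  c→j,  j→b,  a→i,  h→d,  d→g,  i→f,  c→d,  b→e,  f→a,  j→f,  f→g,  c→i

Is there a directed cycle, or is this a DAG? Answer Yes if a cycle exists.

Yes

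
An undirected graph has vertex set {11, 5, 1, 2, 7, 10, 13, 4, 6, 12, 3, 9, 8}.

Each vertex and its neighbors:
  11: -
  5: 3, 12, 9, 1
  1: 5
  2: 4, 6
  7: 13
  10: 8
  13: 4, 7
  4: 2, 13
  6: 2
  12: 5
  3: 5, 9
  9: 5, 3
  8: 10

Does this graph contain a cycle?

Yes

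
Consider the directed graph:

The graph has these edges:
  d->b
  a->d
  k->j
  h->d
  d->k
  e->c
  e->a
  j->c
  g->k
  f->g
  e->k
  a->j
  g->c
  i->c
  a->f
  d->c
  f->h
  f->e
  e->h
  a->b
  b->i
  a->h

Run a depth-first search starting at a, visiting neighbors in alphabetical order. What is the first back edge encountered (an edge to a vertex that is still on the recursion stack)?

DFS from a (visiting neighbors in alphabetical order); mark gray on enter, black on exit:
a gray
  b gray
    i gray
      c gray
      c black
    i black
  b black
  d gray
    d→b: b black — skip
    d→c: c black — skip
    k gray
      j gray
        j→c: c black — skip
      j black
    k black
  d black
  f gray
    e gray
      e→a: a is gray → back edge
First back edge: e → a.

e->a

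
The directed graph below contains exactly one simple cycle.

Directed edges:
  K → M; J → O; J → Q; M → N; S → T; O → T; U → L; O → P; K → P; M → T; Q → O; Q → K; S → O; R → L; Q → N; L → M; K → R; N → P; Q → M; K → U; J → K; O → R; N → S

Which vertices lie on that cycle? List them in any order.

L, M, N, O, R, S

DFS with gray/black marking from M:
M gray
  T gray
  T black
  N gray
    S gray
      O gray
        P gray
        P black
        R gray
          L gray
            L→M: M is gray → back edge
Back edge closes the cycle M → N → S → O → R → L → M; its vertices are {L, M, N, O, R, S}.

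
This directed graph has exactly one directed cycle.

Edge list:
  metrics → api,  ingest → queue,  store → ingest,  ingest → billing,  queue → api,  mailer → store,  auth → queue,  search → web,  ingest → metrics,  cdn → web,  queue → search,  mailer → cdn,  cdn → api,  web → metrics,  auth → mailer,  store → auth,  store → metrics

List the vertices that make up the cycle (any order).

auth, store, mailer

DFS with gray/black marking from store:
store gray
  ingest gray
    billing gray
    billing black
    metrics gray
      api gray
      api black
    metrics black
    queue gray
      queue→api: api black — skip
      search gray
        web gray
          web→metrics: metrics black — skip
        web black
      search black
    queue black
  ingest black
  auth gray
    mailer gray
      cdn gray
        cdn→api: api black — skip
        cdn→web: web black — skip
      cdn black
      mailer→store: store is gray → back edge
Back edge closes the cycle store → auth → mailer → store; its vertices are {auth, store, mailer}.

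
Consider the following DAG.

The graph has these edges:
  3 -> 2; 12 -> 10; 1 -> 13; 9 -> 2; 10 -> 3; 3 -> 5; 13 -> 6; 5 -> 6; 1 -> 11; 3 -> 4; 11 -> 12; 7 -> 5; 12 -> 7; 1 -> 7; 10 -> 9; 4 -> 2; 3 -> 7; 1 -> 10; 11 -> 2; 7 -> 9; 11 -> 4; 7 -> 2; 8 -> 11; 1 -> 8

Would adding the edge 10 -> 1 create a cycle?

Yes

Adding 10→1 creates a cycle iff 1 can already reach 10.
Path from 1: 1 → 10.
So 1 → … → 10 → 1 is a cycle.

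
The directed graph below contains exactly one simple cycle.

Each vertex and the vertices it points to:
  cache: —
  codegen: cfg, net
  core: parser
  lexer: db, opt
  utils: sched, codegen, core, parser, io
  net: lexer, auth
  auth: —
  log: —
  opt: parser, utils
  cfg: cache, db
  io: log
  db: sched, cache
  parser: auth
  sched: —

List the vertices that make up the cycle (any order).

net, opt, lexer, utils, codegen

DFS with gray/black marking from utils:
utils gray
  sched gray
  sched black
  codegen gray
    cfg gray
      cache gray
      cache black
      db gray
        db→sched: sched black — skip
        db→cache: cache black — skip
      db black
    cfg black
    net gray
      lexer gray
        lexer→db: db black — skip
        opt gray
          parser gray
            auth gray
            auth black
          parser black
          opt→utils: utils is gray → back edge
Back edge closes the cycle utils → codegen → net → lexer → opt → utils; its vertices are {net, opt, lexer, utils, codegen}.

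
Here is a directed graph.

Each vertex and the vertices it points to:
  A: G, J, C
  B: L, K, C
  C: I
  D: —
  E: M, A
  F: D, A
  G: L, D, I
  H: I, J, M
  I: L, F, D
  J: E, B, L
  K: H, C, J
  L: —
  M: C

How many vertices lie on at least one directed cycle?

A vertex is on a directed cycle iff it belongs to a strongly connected component of size ≥ 2 (or has a self-loop).
The vertices on cycles are {A, B, C, E, F, G, H, I, J, K, M} — 11 in total.

11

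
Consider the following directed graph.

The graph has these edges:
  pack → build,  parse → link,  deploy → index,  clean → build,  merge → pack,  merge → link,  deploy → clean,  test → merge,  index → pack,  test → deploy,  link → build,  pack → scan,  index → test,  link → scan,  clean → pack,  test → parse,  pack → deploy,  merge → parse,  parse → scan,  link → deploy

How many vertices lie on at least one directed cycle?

8

A vertex is on a directed cycle iff it belongs to a strongly connected component of size ≥ 2 (or has a self-loop).
The vertices on cycles are {link, pack, test, clean, index, merge, parse, deploy} — 8 in total.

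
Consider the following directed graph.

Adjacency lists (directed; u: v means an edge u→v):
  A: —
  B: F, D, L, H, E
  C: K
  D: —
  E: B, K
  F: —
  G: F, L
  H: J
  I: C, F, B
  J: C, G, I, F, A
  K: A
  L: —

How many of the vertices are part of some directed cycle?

5

A vertex is on a directed cycle iff it belongs to a strongly connected component of size ≥ 2 (or has a self-loop).
The vertices on cycles are {B, E, H, I, J} — 5 in total.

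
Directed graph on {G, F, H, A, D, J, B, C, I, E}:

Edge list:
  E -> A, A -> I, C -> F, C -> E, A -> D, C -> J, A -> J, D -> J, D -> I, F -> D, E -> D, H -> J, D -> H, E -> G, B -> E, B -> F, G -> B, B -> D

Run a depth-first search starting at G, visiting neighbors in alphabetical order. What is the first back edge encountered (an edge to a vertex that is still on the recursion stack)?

DFS from G (visiting neighbors in alphabetical order); mark gray on enter, black on exit:
G gray
  B gray
    D gray
      H gray
        J gray
        J black
      H black
      I gray
      I black
      D→J: J black — skip
    D black
    E gray
      A gray
        A→D: D black — skip
        A→I: I black — skip
        A→J: J black — skip
      A black
      E→D: D black — skip
      E→G: G is gray → back edge
First back edge: E → G.

E->G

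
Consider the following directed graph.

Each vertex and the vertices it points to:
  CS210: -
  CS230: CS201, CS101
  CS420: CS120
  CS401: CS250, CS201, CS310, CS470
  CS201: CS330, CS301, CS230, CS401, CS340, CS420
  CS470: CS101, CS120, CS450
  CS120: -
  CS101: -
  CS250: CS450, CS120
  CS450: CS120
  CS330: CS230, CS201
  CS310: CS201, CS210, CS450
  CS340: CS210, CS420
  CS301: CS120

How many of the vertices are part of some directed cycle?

A vertex is on a directed cycle iff it belongs to a strongly connected component of size ≥ 2 (or has a self-loop).
The vertices on cycles are {CS201, CS230, CS310, CS330, CS401} — 5 in total.

5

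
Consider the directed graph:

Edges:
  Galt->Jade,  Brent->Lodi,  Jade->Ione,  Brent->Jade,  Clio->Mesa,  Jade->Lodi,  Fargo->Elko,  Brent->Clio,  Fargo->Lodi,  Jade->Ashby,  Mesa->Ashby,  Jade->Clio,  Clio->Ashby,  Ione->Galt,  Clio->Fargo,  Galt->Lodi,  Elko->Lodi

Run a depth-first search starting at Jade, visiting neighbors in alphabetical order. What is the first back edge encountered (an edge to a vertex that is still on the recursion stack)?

Galt->Jade

DFS from Jade (visiting neighbors in alphabetical order); mark gray on enter, black on exit:
Jade gray
  Ashby gray
  Ashby black
  Clio gray
    Clio→Ashby: Ashby black — skip
    Fargo gray
      Elko gray
        Lodi gray
        Lodi black
      Elko black
      Fargo→Lodi: Lodi black — skip
    Fargo black
    Mesa gray
      Mesa→Ashby: Ashby black — skip
    Mesa black
  Clio black
  Ione gray
    Galt gray
      Galt→Jade: Jade is gray → back edge
First back edge: Galt → Jade.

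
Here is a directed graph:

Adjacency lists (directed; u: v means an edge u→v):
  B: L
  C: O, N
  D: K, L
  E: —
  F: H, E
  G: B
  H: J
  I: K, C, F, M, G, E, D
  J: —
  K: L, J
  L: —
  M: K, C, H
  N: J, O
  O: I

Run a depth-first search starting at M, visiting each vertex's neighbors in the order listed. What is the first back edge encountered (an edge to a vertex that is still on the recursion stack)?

I→C

DFS from M (visiting each vertex's neighbors in the order listed); mark gray on enter, black on exit:
M gray
  K gray
    L gray
    L black
    J gray
    J black
  K black
  C gray
    O gray
      I gray
        I→K: K black — skip
        I→C: C is gray → back edge
First back edge: I → C.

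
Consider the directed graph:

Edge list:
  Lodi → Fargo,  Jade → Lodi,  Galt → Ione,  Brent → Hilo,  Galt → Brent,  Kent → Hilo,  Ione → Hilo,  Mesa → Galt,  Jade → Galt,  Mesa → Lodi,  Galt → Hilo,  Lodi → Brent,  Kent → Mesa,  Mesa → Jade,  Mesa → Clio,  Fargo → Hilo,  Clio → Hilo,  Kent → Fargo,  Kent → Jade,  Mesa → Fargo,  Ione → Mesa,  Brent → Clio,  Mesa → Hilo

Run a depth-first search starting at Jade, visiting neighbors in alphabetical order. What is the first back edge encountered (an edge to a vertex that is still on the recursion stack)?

Mesa->Galt

DFS from Jade (visiting neighbors in alphabetical order); mark gray on enter, black on exit:
Jade gray
  Galt gray
    Brent gray
      Clio gray
        Hilo gray
        Hilo black
      Clio black
      Brent→Hilo: Hilo black — skip
    Brent black
    Galt→Hilo: Hilo black — skip
    Ione gray
      Ione→Hilo: Hilo black — skip
      Mesa gray
        Mesa→Clio: Clio black — skip
        Fargo gray
          Fargo→Hilo: Hilo black — skip
        Fargo black
        Mesa→Galt: Galt is gray → back edge
First back edge: Mesa → Galt.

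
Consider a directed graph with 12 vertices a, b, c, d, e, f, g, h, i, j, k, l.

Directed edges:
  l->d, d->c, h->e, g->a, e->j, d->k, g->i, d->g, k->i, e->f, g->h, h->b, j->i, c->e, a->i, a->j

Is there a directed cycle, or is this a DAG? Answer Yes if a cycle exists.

No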